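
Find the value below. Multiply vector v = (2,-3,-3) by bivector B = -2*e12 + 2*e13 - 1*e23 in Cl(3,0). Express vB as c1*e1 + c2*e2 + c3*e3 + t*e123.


vB has grade-1 (vector) and grade-3 (trivector) parts: vB = (v _| B) + (v ^ B).
Vector part <vB>_1:
  e1: -v2*b12 - v3*b13 = -(-3)*(-2) - (-3)*(2) = 0
  e2: v1*b12 - v3*b23 = (2)*(-2) - (-3)*(-1) = -7
  e3: v1*b13 + v2*b23 = (2)*(2) + (-3)*(-1) = 7
Trivector part <vB>_3:
  e123: v1*b23 - v2*b13 + v3*b12 = (2)*(-1) - (-3)*(2) + (-3)*(-2) = 10
vB = 0*e1 - 7*e2 + 7*e3 + 10*e123


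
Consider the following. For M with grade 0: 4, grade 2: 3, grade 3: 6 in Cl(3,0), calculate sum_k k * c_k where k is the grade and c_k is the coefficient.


Grade-weighted sum = sum of grade_k * coefficient_k
0*4 = 0
2*3 = 6
3*6 = 18
Total = 0 + 6 + 18 = 24


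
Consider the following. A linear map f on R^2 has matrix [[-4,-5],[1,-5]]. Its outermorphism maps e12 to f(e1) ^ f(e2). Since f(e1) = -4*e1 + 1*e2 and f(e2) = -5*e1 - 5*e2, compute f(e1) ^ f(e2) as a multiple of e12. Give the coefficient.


The outermorphism of a linear map f sends e1^e2 to f(e1)^f(e2).
f(e1) = -4*e1 + 1*e2
f(e2) = -5*e1 - 5*e2
f(e1) ^ f(e2) = (-4*e1 + 1*e2) ^ (-5*e1 - 5*e2)
= (-4)*(-5)*e12 + 1*(-5)*e21
= (20 - (-5))*e12
= 25*e12
Coefficient = 25


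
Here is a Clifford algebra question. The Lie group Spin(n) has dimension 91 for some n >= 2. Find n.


dim Spin(n) = dim so(n) = n(n-1)/2.
Solve n(n-1)/2 = 91, i.e. n^2 - n - 182 = 0.
Discriminant = 1 + 8*91 = 729
n = (1 + sqrt(729))/2 = (1 + 27)/2 = 14


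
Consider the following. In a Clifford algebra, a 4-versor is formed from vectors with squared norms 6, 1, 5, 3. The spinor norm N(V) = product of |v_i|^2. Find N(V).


Spinor norm N(V) = |v1|^2 * |v2|^2 * ... * |v4|^2
= 6 * 1 * 5 * 3
Running product: 6, 6, 30, 90
N(V) = 90


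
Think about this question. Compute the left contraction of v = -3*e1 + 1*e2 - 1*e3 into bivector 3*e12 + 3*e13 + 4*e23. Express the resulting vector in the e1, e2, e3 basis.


Left contraction v _| B = <vB>_1 (grade-1 part of the geometric product vB).
Using e1_|e12 = e2, e2_|e12 = -e1, e1_|e13 = e3, e3_|e13 = -e1, e2_|e23 = e3, e3_|e23 = -e2:
e1 coeff: -v2*b12 - v3*b13 = -(1)*(3) - (-1)*(3) = 0
e2 coeff: v1*b12 - v3*b23 = (-3)*(3) - (-1)*(4) = -5
e3 coeff: v1*b13 + v2*b23 = (-3)*(3) + (1)*(4) = -5
v _| B = 0*e1 - 5*e2 - 5*e3


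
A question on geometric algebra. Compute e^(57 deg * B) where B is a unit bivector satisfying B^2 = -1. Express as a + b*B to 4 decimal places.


For a unit bivector B with B^2 = -1, the exponential series gives
e^(theta*B) = cos(theta) + sin(theta)*B (the GA analogue of Euler's formula).
theta = 57 degrees = 0.994838 rad
cos(57 deg) = 0.5446
sin(57 deg) = 0.8387
exp(theta*B) = 0.5446 + 0.8387*B


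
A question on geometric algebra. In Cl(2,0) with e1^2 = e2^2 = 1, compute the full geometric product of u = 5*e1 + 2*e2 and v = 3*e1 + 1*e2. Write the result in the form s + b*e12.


Expand: (5*e1 + 2*e2)(3*e1 + 1*e2)
= 5*3*e1e1 + 5*1*e1e2 + 2*3*e2e1 + 2*1*e2e2
Using e1^2 = e2^2 = 1, e2e1 = -e1e2:
Scalar part s = 5*3 + 2*1 = 15 + 2 = 17
Bivector part b = 5*1 - 2*3 = 5 - 6 = -1
uv = 17 - 1*e12


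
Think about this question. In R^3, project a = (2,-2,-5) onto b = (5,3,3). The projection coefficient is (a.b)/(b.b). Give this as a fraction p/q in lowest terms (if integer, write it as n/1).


Projection coefficient = (a . b) / (b . b)
a . b = 2*5 + (-2)*3 + (-5)*3
= 10 + (-6) + (-15) = -11
b . b = 5^2 + 3^2 + 3^2
= 25 + 9 + 9 = 43
Coefficient = -11/43
In lowest terms: -11/43


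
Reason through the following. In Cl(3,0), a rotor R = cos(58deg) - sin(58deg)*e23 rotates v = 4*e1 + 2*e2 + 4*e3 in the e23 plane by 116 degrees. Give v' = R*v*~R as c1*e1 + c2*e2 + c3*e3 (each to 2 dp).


Rotor R = cos(58deg) - sin(58deg)*e23
Rotation angle theta = 2 * 58 = 116 degrees in the e23 plane (e2 -> e3).
The component perpendicular to the plane (e1) is invariant: v'_1 = v1 = 4.00
cos(116deg) = -0.4384, sin(116deg) = 0.8988
v'_2 = v2*cos(theta) - v3*sin(theta) = 2*(-0.4384) - 4*0.8988 = -4.47
v'_3 = v2*sin(theta) + v3*cos(theta) = 2*0.8988 + 4*(-0.4384) = 0.04
v' = 4.00*e1 - 4.47*e2 + 0.04*e3


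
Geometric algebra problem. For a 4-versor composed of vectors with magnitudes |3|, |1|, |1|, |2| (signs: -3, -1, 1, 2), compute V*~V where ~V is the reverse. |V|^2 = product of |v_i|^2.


Each vector v_i has |v_i|^2 = s_i^2
Squared scales: (-3)^2 = 9, (-1)^2 = 1, 1^2 = 1, 2^2 = 4
|V|^2 = 9 * 1 * 1 * 4
= 36


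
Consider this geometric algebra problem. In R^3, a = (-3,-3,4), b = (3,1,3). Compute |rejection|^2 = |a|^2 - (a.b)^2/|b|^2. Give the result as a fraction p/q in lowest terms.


|a|^2 = (-3)^2 + (-3)^2 + 4^2 = 34
|b|^2 = 3^2 + 1^2 + 3^2 = 19
a . b = (-3)*3 + (-3)*1 + 4*3 = 0
(a.b)^2 = 0^2 = 0
|rej|^2 = 34 - 0/19
= (646 - 0)/19
= 646/19
In lowest terms: 34/1


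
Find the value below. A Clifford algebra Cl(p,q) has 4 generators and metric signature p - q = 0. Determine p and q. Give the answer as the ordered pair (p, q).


We need p + q = 4 and p - q = 0.
Adding: 2p = 4 + 0 = 4, so p = 2.
Then q = 4 - 2 = 2.
(p, q) = (2, 2)


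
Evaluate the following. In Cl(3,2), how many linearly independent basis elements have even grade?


Even subalgebra dimension = 2^(n-1)
n = 3 + 2 = 5
2^(5 - 1) = 2^4 = 16
Verification: sum of C(5,k) for even k = 1 + 10 + 5 = 16
Result = 16


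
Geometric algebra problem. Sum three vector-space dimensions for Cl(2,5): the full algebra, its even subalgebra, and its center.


n = 2 + 5 = 7
Total dim = 2^7 = 128
Even subalgebra dim = 2^6 = 64
n is odd, so center dim = 2
Sum = 128 + 64 + 2 = 194


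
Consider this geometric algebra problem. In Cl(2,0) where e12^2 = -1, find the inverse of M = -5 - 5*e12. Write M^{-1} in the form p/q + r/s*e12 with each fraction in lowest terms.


M = -5 - 5*e12, where e12^2 = -1.
Since M commutes with its reverse ~M = a - b*e12, M * ~M = a^2 - b^2*e12^2 = a^2 + b^2.
So M^{-1} = ~M / (a^2 + b^2) = (a - b*e12)/(a^2 + b^2).
a^2 + b^2 = 25 + 25 = 50
Scalar part = -5/50 = -1/10
Bivector coeff = 5/50 = 1/10
M^{-1} = -1/10 + 1/10*e12


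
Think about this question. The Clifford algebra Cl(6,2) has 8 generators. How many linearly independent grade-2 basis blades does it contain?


Number of grade-k basis blades in Cl(p,q) with n = p + q is C(n, k).
n = 6 + 2 = 8
C(8, 2) = 8! / (2! * 6!)
= 40320 / (2 * 720)
= 28


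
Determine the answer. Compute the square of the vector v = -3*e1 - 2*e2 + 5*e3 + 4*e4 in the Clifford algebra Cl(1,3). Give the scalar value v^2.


v^2 = sum of c_i^2 * e_i^2
Positive signature terms (e_i^2 = +1): (-3)^2 = 9
Negative signature terms (e_j^2 = -1): (-2)^2 + 5^2 + 4^2 = 45
v^2 = 9 - 45 = -36


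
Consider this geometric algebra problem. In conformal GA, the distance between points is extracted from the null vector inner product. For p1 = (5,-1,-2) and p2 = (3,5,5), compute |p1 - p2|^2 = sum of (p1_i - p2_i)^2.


p1 - p2 = (2, -6, -7)
|p1 - p2|^2 = 2^2 + (-6)^2 + (-7)^2
= 4 + 36 + 49
= 89


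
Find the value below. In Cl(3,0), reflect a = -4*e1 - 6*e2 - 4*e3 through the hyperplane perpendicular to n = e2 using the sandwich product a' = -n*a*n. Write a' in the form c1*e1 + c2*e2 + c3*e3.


Reflection formula: a' = -n*a*n, with n = e2 (unit vector, n^2 = 1).
For reflection through hyperplane perp to e2:
The component along e2 flips sign, others stay.
a = (-4, -6, -4)
a' = (-4, 6, -4)
a' = -4*e1 + 6*e2 - 4*e3


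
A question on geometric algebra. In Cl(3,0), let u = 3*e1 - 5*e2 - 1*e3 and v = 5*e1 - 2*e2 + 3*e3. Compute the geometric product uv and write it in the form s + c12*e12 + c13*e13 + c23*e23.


In Cl(3,0): e_i^2 = 1, e_ie_j = -e_je_i for i != j.
Scalar part = u . v = 3*5 + (-5)*(-2) + (-1)*3
= 15 + 10 + (-3) = 22
e12 coeff = 3*(-2) - (-5)*5 = -6 - (-25) = 19
e13 coeff = 3*3 - (-1)*5 = 9 - (-5) = 14
e23 coeff = (-5)*3 - (-1)*(-2) = -15 - 2 = -17
uv = 22 + 19*e12 + 14*e13 - 17*e23


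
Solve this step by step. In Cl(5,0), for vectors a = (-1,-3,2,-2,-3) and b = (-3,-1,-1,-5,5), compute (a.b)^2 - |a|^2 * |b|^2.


a . b = (-1)*(-3) + (-3)*(-1) + 2*(-1) + (-2)*(-5) + (-3)*5
= 3 + 3 + (-2) + 10 + (-15) = -1
|a|^2 = (-1)^2 + (-3)^2 + 2^2 + (-2)^2 + (-3)^2 = 27
|b|^2 = (-3)^2 + (-1)^2 + (-1)^2 + (-5)^2 + 5^2 = 61
(a.b)^2 = (-1)^2 = 1
|a|^2 * |b|^2 = 27 * 61 = 1647
Result = 1 - 1647 = -1646


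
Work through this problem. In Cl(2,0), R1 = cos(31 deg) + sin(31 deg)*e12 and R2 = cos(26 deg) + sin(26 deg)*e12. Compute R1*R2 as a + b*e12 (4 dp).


Same-plane rotors commute and their half-angles add:
R1*R2 = cos(a1 + a2) + sin(a1 + a2)*e12.
a1 + a2 = 31 + 26 = 57 deg
cos(57 deg) = 0.5446
sin(57 deg) = 0.8387
R1*R2 = 0.5446 + 0.8387*e12


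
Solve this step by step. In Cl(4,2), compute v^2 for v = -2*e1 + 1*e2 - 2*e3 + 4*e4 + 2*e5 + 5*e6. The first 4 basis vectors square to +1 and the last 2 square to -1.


v^2 = sum of c_i^2 * e_i^2
Positive signature terms (e_i^2 = +1): (-2)^2 + 1^2 + (-2)^2 + 4^2 = 25
Negative signature terms (e_j^2 = -1): 2^2 + 5^2 = 29
v^2 = 25 - 29 = -4


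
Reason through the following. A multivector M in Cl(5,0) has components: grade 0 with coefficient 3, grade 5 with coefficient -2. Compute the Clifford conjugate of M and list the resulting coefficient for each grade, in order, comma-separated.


Clifford conjugate sign for grade k: (-1)^(k(k+1)/2)
Grade 0: (-1)^(0*1/2) = (-1)^0 = 1, coeff 3 -> 3
Grade 5: (-1)^(5*6/2) = (-1)^15 = -1, coeff -2 -> 2
Conjugated coefficients: 3, 2


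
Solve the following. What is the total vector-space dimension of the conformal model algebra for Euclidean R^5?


The conformal model of R^5 uses Cl(6,1): the 5 Euclidean generators plus two extra orthogonal generators e+ (e+^2 = +1) and e- (e-^2 = -1), from which the null vectors e0, einf are built.
Number of generators m = 5 + 2 = 7.
dim Cl(p,q) = 2^m = 2^7 = 128


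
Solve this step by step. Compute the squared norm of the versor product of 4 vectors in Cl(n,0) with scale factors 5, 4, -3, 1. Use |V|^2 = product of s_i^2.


Each vector v_i has |v_i|^2 = s_i^2
Squared scales: 5^2 = 25, 4^2 = 16, (-3)^2 = 9, 1^2 = 1
|V|^2 = 25 * 16 * 9 * 1
= 3600


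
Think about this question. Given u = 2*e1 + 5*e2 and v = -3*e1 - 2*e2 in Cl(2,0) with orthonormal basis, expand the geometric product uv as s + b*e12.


Expand: (2*e1 + 5*e2)(-3*e1 - 2*e2)
= 2*(-3)*e1e1 + 2*(-2)*e1e2 + 5*(-3)*e2e1 + 5*(-2)*e2e2
Using e1^2 = e2^2 = 1, e2e1 = -e1e2:
Scalar part s = 2*(-3) + 5*(-2) = -6 + (-10) = -16
Bivector part b = 2*(-2) - 5*(-3) = -4 - (-15) = 11
uv = -16 + 11*e12


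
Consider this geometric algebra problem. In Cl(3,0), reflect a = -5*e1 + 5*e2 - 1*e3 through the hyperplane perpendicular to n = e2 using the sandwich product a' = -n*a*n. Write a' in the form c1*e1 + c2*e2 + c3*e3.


Reflection formula: a' = -n*a*n, with n = e2 (unit vector, n^2 = 1).
For reflection through hyperplane perp to e2:
The component along e2 flips sign, others stay.
a = (-5, 5, -1)
a' = (-5, -5, -1)
a' = -5*e1 - 5*e2 - 1*e3


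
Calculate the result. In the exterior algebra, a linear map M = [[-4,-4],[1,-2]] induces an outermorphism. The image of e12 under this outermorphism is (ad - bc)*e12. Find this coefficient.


The outermorphism of a linear map f sends e1^e2 to f(e1)^f(e2).
f(e1) = -4*e1 + 1*e2
f(e2) = -4*e1 - 2*e2
f(e1) ^ f(e2) = (-4*e1 + 1*e2) ^ (-4*e1 - 2*e2)
= (-4)*(-2)*e12 + 1*(-4)*e21
= (8 - (-4))*e12
= 12*e12
Coefficient = 12


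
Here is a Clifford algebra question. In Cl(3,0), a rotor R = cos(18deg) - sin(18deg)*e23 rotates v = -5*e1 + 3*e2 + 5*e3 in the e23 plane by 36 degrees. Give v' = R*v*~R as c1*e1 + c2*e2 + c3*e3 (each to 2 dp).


Rotor R = cos(18deg) - sin(18deg)*e23
Rotation angle theta = 2 * 18 = 36 degrees in the e23 plane (e2 -> e3).
The component perpendicular to the plane (e1) is invariant: v'_1 = v1 = -5.00
cos(36deg) = 0.8090, sin(36deg) = 0.5878
v'_2 = v2*cos(theta) - v3*sin(theta) = 3*0.8090 - 5*0.5878 = -0.51
v'_3 = v2*sin(theta) + v3*cos(theta) = 3*0.5878 + 5*0.8090 = 5.81
v' = -5.00*e1 - 0.51*e2 + 5.81*e3


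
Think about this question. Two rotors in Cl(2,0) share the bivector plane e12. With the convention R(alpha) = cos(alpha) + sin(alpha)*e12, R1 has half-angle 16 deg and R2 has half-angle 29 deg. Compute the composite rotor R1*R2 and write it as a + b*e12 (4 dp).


Same-plane rotors commute and their half-angles add:
R1*R2 = cos(a1 + a2) + sin(a1 + a2)*e12.
a1 + a2 = 16 + 29 = 45 deg
cos(45 deg) = 0.7071
sin(45 deg) = 0.7071
R1*R2 = 0.7071 + 0.7071*e12


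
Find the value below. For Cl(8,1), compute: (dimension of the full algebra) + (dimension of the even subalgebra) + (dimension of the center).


n = 8 + 1 = 9
Total dim = 2^9 = 512
Even subalgebra dim = 2^8 = 256
n is odd, so center dim = 2
Sum = 512 + 256 + 2 = 770


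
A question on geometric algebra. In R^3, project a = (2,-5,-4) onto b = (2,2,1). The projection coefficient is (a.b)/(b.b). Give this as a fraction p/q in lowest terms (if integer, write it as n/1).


Projection coefficient = (a . b) / (b . b)
a . b = 2*2 + (-5)*2 + (-4)*1
= 4 + (-10) + (-4) = -10
b . b = 2^2 + 2^2 + 1^2
= 4 + 4 + 1 = 9
Coefficient = -10/9
In lowest terms: -10/9


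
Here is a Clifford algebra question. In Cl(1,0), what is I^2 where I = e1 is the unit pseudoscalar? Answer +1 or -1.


The pseudoscalar I = e1...e_n (product of all n generators) of Cl(p,q) satisfies I^2 = (-1)^(q + n(n-1)/2).
p = 1, q = 0, n = p + q = 1
n(n-1)/2 = 1 * 0 / 2 = 0
Exponent = q + n(n-1)/2 = 0 + 0 = 0
I^2 = (-1)^0 = +1


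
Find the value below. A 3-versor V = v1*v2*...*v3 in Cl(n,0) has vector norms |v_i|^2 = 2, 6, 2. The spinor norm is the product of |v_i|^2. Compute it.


Spinor norm N(V) = |v1|^2 * |v2|^2 * ... * |v3|^2
= 2 * 6 * 2
Running product: 2, 12, 24
N(V) = 24


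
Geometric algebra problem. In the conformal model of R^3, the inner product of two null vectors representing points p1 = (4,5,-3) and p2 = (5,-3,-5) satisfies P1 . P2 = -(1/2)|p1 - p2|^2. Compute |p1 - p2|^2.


p1 - p2 = (-1, 8, 2)
|p1 - p2|^2 = (-1)^2 + 8^2 + 2^2
= 1 + 64 + 4
= 69


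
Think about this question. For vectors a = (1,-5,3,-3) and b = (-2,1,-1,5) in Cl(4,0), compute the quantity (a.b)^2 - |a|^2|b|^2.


a . b = 1*(-2) + (-5)*1 + 3*(-1) + (-3)*5
= -2 + (-5) + (-3) + (-15) = -25
|a|^2 = 1^2 + (-5)^2 + 3^2 + (-3)^2 = 44
|b|^2 = (-2)^2 + 1^2 + (-1)^2 + 5^2 = 31
(a.b)^2 = (-25)^2 = 625
|a|^2 * |b|^2 = 44 * 31 = 1364
Result = 625 - 1364 = -739


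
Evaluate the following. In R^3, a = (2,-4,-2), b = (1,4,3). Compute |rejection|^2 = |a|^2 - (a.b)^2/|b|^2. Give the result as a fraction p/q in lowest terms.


|a|^2 = 2^2 + (-4)^2 + (-2)^2 = 24
|b|^2 = 1^2 + 4^2 + 3^2 = 26
a . b = 2*1 + (-4)*4 + (-2)*3 = -20
(a.b)^2 = (-20)^2 = 400
|rej|^2 = 24 - 400/26
= (624 - 400)/26
= 224/26
In lowest terms: 112/13


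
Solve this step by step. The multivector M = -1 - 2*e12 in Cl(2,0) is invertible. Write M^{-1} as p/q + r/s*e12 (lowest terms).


M = -1 - 2*e12, where e12^2 = -1.
Since M commutes with its reverse ~M = a - b*e12, M * ~M = a^2 - b^2*e12^2 = a^2 + b^2.
So M^{-1} = ~M / (a^2 + b^2) = (a - b*e12)/(a^2 + b^2).
a^2 + b^2 = 1 + 4 = 5
Scalar part = -1/5 = -1/5
Bivector coeff = 2/5 = 2/5
M^{-1} = -1/5 + 2/5*e12


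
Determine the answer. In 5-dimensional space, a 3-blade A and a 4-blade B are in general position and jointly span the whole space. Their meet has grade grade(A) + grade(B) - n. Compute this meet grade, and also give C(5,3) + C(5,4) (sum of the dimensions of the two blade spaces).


Meet grade = grade(A) + grade(B) - n
= 3 + 4 - 5 = 2
C(5,3) = 10
C(5,4) = 5
dim_A + dim_B = 10 + 5 = 15


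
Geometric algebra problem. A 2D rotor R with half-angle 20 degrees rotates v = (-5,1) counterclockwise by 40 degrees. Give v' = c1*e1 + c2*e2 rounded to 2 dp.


Rotor R = cos(20deg) - sin(20deg)*e12
Rotation angle theta = 2 * 20 = 40 degrees
v' = R*v*~R rotates v by theta.
cos(40deg) = 0.7660, sin(40deg) = 0.6428
v'_1 = -5*cos(40deg) - 1*sin(40deg)
= -5*0.7660 - 1*0.6428
= -4.47
v'_2 = -5*sin(40deg) + 1*cos(40deg)
= -5*0.6428 + 1*0.7660
= -2.45
v' = -4.47*e1 - 2.45*e2


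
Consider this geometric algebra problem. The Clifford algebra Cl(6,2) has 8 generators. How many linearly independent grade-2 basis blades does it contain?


Number of grade-k basis blades in Cl(p,q) with n = p + q is C(n, k).
n = 6 + 2 = 8
C(8, 2) = 8! / (2! * 6!)
= 40320 / (2 * 720)
= 28


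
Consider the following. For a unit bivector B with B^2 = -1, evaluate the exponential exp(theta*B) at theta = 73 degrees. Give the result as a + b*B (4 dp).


For a unit bivector B with B^2 = -1, the exponential series gives
e^(theta*B) = cos(theta) + sin(theta)*B (the GA analogue of Euler's formula).
theta = 73 degrees = 1.27409 rad
cos(73 deg) = 0.2924
sin(73 deg) = 0.9563
exp(theta*B) = 0.2924 + 0.9563*B


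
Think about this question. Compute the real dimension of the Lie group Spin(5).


Spin(n) double-covers SO(n); both have Lie algebra so(n) of dimension n(n-1)/2.
n = 5
n(n-1) = 5 * 4 = 20
dim Spin(5) = 20/2 = 10


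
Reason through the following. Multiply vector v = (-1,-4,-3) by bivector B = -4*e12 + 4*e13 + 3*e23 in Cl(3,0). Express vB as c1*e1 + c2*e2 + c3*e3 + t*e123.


vB has grade-1 (vector) and grade-3 (trivector) parts: vB = (v _| B) + (v ^ B).
Vector part <vB>_1:
  e1: -v2*b12 - v3*b13 = -(-4)*(-4) - (-3)*(4) = -4
  e2: v1*b12 - v3*b23 = (-1)*(-4) - (-3)*(3) = 13
  e3: v1*b13 + v2*b23 = (-1)*(4) + (-4)*(3) = -16
Trivector part <vB>_3:
  e123: v1*b23 - v2*b13 + v3*b12 = (-1)*(3) - (-4)*(4) + (-3)*(-4) = 25
vB = -4*e1 + 13*e2 - 16*e3 + 25*e123


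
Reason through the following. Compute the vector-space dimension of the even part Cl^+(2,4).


Even subalgebra dimension = 2^(n-1)
n = 2 + 4 = 6
2^(6 - 1) = 2^5 = 32
Verification: sum of C(6,k) for even k = 1 + 15 + 15 + 1 = 32
Result = 32


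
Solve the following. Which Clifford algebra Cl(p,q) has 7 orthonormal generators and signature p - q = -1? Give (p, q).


We need p + q = 7 and p - q = -1.
Adding: 2p = 7 + (-1) = 6, so p = 3.
Then q = 7 - 3 = 4.
(p, q) = (3, 4)


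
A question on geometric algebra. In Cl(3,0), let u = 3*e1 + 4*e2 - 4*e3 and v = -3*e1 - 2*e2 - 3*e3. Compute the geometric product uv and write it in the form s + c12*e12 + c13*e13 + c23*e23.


In Cl(3,0): e_i^2 = 1, e_ie_j = -e_je_i for i != j.
Scalar part = u . v = 3*(-3) + 4*(-2) + (-4)*(-3)
= -9 + (-8) + 12 = -5
e12 coeff = 3*(-2) - 4*(-3) = -6 - (-12) = 6
e13 coeff = 3*(-3) - (-4)*(-3) = -9 - 12 = -21
e23 coeff = 4*(-3) - (-4)*(-2) = -12 - 8 = -20
uv = -5 + 6*e12 - 21*e13 - 20*e23


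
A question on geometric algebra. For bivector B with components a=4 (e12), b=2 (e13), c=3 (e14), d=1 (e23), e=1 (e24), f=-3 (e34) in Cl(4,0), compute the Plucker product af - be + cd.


Plucker relation: af - be + cd
a*f = 4*(-3) = -12
b*e = 2*1 = 2
c*d = 3*1 = 3
af - be + cd = -12 - 2 + 3
= -11


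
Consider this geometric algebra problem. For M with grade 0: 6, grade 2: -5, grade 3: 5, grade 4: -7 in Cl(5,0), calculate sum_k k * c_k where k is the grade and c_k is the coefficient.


Grade-weighted sum = sum of grade_k * coefficient_k
0*6 = 0
2*(-5) = -10
3*5 = 15
4*(-7) = -28
Total = 0 + (-10) + 15 + (-28) = -23


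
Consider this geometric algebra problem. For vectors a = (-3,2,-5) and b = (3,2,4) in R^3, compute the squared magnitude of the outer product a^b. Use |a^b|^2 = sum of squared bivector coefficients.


a wedge b = (a1*b2 - a2*b1)*e12 + (a1*b3 - a3*b1)*e13 + (a2*b3 - a3*b2)*e23
e12 coeff: (-3)*2 - 2*3 = -6 - 6 = -12
e13 coeff: (-3)*4 - (-5)*3 = -12 - (-15) = 3
e23 coeff: 2*4 - (-5)*2 = 8 - (-10) = 18
|a wedge b|^2 = (-12)^2 + 3^2 + 18^2
= 144 + 9 + 324
= 477


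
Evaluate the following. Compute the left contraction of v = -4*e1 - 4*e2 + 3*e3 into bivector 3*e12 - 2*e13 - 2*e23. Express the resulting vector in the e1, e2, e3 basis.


Left contraction v _| B = <vB>_1 (grade-1 part of the geometric product vB).
Using e1_|e12 = e2, e2_|e12 = -e1, e1_|e13 = e3, e3_|e13 = -e1, e2_|e23 = e3, e3_|e23 = -e2:
e1 coeff: -v2*b12 - v3*b13 = -(-4)*(3) - (3)*(-2) = 18
e2 coeff: v1*b12 - v3*b23 = (-4)*(3) - (3)*(-2) = -6
e3 coeff: v1*b13 + v2*b23 = (-4)*(-2) + (-4)*(-2) = 16
v _| B = 18*e1 - 6*e2 + 16*e3


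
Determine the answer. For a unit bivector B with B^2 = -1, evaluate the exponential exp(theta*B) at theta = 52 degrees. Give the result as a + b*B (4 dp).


For a unit bivector B with B^2 = -1, the exponential series gives
e^(theta*B) = cos(theta) + sin(theta)*B (the GA analogue of Euler's formula).
theta = 52 degrees = 0.907571 rad
cos(52 deg) = 0.6157
sin(52 deg) = 0.7880
exp(theta*B) = 0.6157 + 0.7880*B


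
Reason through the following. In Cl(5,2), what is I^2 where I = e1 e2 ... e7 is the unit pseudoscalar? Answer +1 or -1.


The pseudoscalar I = e1...e_n (product of all n generators) of Cl(p,q) satisfies I^2 = (-1)^(q + n(n-1)/2).
p = 5, q = 2, n = p + q = 7
n(n-1)/2 = 7 * 6 / 2 = 21
Exponent = q + n(n-1)/2 = 2 + 21 = 23
I^2 = (-1)^23 = -1


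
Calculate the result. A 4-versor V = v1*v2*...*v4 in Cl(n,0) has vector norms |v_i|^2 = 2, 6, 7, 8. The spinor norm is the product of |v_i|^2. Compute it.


Spinor norm N(V) = |v1|^2 * |v2|^2 * ... * |v4|^2
= 2 * 6 * 7 * 8
Running product: 2, 12, 84, 672
N(V) = 672


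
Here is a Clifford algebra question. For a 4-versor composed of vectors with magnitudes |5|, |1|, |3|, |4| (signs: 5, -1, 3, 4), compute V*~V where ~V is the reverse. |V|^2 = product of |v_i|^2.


Each vector v_i has |v_i|^2 = s_i^2
Squared scales: 5^2 = 25, (-1)^2 = 1, 3^2 = 9, 4^2 = 16
|V|^2 = 25 * 1 * 9 * 16
= 3600


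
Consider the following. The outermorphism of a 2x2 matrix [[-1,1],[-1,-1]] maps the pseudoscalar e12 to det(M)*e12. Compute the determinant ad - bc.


The outermorphism of a linear map f sends e1^e2 to f(e1)^f(e2).
f(e1) = -1*e1 - 1*e2
f(e2) = 1*e1 - 1*e2
f(e1) ^ f(e2) = (-1*e1 - 1*e2) ^ (1*e1 - 1*e2)
= (-1)*(-1)*e12 + (-1)*1*e21
= (1 - (-1))*e12
= 2*e12
Coefficient = 2


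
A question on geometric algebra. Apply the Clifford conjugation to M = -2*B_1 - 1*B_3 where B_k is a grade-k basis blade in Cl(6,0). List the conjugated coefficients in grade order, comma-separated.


Clifford conjugate sign for grade k: (-1)^(k(k+1)/2)
Grade 1: (-1)^(1*2/2) = (-1)^1 = -1, coeff -2 -> 2
Grade 3: (-1)^(3*4/2) = (-1)^6 = 1, coeff -1 -> -1
Conjugated coefficients: 2, -1


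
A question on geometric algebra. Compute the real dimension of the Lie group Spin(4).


Spin(n) double-covers SO(n); both have Lie algebra so(n) of dimension n(n-1)/2.
n = 4
n(n-1) = 4 * 3 = 12
dim Spin(4) = 12/2 = 6


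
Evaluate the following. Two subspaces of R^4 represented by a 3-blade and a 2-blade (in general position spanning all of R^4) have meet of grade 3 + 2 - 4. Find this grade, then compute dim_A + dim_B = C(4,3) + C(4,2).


Meet grade = grade(A) + grade(B) - n
= 3 + 2 - 4 = 1
C(4,3) = 4
C(4,2) = 6
dim_A + dim_B = 4 + 6 = 10


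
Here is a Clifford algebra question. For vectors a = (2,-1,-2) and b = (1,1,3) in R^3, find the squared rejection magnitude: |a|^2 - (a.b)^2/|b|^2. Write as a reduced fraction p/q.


|a|^2 = 2^2 + (-1)^2 + (-2)^2 = 9
|b|^2 = 1^2 + 1^2 + 3^2 = 11
a . b = 2*1 + (-1)*1 + (-2)*3 = -5
(a.b)^2 = (-5)^2 = 25
|rej|^2 = 9 - 25/11
= (99 - 25)/11
= 74/11
In lowest terms: 74/11


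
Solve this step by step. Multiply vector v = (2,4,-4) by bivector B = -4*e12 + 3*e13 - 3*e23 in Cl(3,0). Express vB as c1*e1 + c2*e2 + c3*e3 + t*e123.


vB has grade-1 (vector) and grade-3 (trivector) parts: vB = (v _| B) + (v ^ B).
Vector part <vB>_1:
  e1: -v2*b12 - v3*b13 = -(4)*(-4) - (-4)*(3) = 28
  e2: v1*b12 - v3*b23 = (2)*(-4) - (-4)*(-3) = -20
  e3: v1*b13 + v2*b23 = (2)*(3) + (4)*(-3) = -6
Trivector part <vB>_3:
  e123: v1*b23 - v2*b13 + v3*b12 = (2)*(-3) - (4)*(3) + (-4)*(-4) = -2
vB = 28*e1 - 20*e2 - 6*e3 - 2*e123


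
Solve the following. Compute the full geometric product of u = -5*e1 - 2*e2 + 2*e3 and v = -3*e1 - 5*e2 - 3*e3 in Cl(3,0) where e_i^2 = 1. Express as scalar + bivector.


In Cl(3,0): e_i^2 = 1, e_ie_j = -e_je_i for i != j.
Scalar part = u . v = (-5)*(-3) + (-2)*(-5) + 2*(-3)
= 15 + 10 + (-6) = 19
e12 coeff = (-5)*(-5) - (-2)*(-3) = 25 - 6 = 19
e13 coeff = (-5)*(-3) - 2*(-3) = 15 - (-6) = 21
e23 coeff = (-2)*(-3) - 2*(-5) = 6 - (-10) = 16
uv = 19 + 19*e12 + 21*e13 + 16*e23


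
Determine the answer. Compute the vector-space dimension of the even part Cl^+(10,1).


Even subalgebra dimension = 2^(n-1)
n = 10 + 1 = 11
2^(11 - 1) = 2^10 = 1024
Verification: sum of C(11,k) for even k = 1 + 55 + 330 + 462 + 165 + 11 = 1024
Result = 1024


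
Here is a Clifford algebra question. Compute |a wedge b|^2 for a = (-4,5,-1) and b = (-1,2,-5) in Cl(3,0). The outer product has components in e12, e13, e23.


a wedge b = (a1*b2 - a2*b1)*e12 + (a1*b3 - a3*b1)*e13 + (a2*b3 - a3*b2)*e23
e12 coeff: (-4)*2 - 5*(-1) = -8 - (-5) = -3
e13 coeff: (-4)*(-5) - (-1)*(-1) = 20 - 1 = 19
e23 coeff: 5*(-5) - (-1)*2 = -25 - (-2) = -23
|a wedge b|^2 = (-3)^2 + 19^2 + (-23)^2
= 9 + 361 + 529
= 899


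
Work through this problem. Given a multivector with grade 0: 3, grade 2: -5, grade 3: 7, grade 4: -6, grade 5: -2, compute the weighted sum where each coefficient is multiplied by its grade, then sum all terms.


Grade-weighted sum = sum of grade_k * coefficient_k
0*3 = 0
2*(-5) = -10
3*7 = 21
4*(-6) = -24
5*(-2) = -10
Total = 0 + (-10) + 21 + (-24) + (-10) = -23


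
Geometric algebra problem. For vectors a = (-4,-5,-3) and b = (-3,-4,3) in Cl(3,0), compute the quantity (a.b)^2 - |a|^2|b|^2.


a . b = (-4)*(-3) + (-5)*(-4) + (-3)*3
= 12 + 20 + (-9) = 23
|a|^2 = (-4)^2 + (-5)^2 + (-3)^2 = 50
|b|^2 = (-3)^2 + (-4)^2 + 3^2 = 34
(a.b)^2 = 23^2 = 529
|a|^2 * |b|^2 = 50 * 34 = 1700
Result = 529 - 1700 = -1171


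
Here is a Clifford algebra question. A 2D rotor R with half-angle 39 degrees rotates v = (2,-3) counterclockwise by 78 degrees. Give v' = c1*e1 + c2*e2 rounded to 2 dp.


Rotor R = cos(39deg) - sin(39deg)*e12
Rotation angle theta = 2 * 39 = 78 degrees
v' = R*v*~R rotates v by theta.
cos(78deg) = 0.2079, sin(78deg) = 0.9781
v'_1 = 2*cos(78deg) - (-3)*sin(78deg)
= 2*0.2079 - (-3)*0.9781
= 3.35
v'_2 = 2*sin(78deg) + (-3)*cos(78deg)
= 2*0.9781 + (-3)*0.2079
= 1.33
v' = 3.35*e1 + 1.33*e2


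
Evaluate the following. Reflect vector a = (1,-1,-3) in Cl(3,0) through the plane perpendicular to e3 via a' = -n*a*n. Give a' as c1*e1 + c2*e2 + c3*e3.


Reflection formula: a' = -n*a*n, with n = e3 (unit vector, n^2 = 1).
For reflection through hyperplane perp to e3:
The component along e3 flips sign, others stay.
a = (1, -1, -3)
a' = (1, -1, 3)
a' = 1*e1 - 1*e2 + 3*e3


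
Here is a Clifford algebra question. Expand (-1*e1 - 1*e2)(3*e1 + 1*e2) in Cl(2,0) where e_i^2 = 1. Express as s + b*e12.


Expand: (-1*e1 - 1*e2)(3*e1 + 1*e2)
= (-1)*3*e1e1 + (-1)*1*e1e2 + (-1)*3*e2e1 + (-1)*1*e2e2
Using e1^2 = e2^2 = 1, e2e1 = -e1e2:
Scalar part s = (-1)*3 + (-1)*1 = -3 + (-1) = -4
Bivector part b = (-1)*1 - (-1)*3 = -1 - (-3) = 2
uv = -4 + 2*e12


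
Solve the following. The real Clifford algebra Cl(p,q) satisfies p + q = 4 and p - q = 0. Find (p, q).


We need p + q = 4 and p - q = 0.
Adding: 2p = 4 + 0 = 4, so p = 2.
Then q = 4 - 2 = 2.
(p, q) = (2, 2)


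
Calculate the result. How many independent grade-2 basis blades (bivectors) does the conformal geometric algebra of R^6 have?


The conformal model of R^6 uses Cl(7,1) with m = 6 + 2 = 8 generators.
Number of grade-2 blades = C(m, 2) = C(8, 2)
= 8*7/2 = 28


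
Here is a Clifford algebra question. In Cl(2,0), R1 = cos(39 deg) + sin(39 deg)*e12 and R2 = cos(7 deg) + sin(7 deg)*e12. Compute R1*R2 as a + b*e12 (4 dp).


Same-plane rotors commute and their half-angles add:
R1*R2 = cos(a1 + a2) + sin(a1 + a2)*e12.
a1 + a2 = 39 + 7 = 46 deg
cos(46 deg) = 0.6947
sin(46 deg) = 0.7193
R1*R2 = 0.6947 + 0.7193*e12


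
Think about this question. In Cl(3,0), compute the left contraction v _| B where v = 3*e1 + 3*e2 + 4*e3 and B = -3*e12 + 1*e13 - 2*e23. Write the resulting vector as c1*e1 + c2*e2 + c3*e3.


Left contraction v _| B = <vB>_1 (grade-1 part of the geometric product vB).
Using e1_|e12 = e2, e2_|e12 = -e1, e1_|e13 = e3, e3_|e13 = -e1, e2_|e23 = e3, e3_|e23 = -e2:
e1 coeff: -v2*b12 - v3*b13 = -(3)*(-3) - (4)*(1) = 5
e2 coeff: v1*b12 - v3*b23 = (3)*(-3) - (4)*(-2) = -1
e3 coeff: v1*b13 + v2*b23 = (3)*(1) + (3)*(-2) = -3
v _| B = 5*e1 - 1*e2 - 3*e3


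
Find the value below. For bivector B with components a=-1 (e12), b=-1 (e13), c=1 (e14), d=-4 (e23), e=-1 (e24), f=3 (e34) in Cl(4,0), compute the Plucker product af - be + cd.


Plucker relation: af - be + cd
a*f = (-1)*3 = -3
b*e = (-1)*(-1) = 1
c*d = 1*(-4) = -4
af - be + cd = -3 - 1 + (-4)
= -8


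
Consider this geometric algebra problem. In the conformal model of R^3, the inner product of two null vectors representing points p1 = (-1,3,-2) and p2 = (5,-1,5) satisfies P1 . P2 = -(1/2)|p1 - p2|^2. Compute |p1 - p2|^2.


p1 - p2 = (-6, 4, -7)
|p1 - p2|^2 = (-6)^2 + 4^2 + (-7)^2
= 36 + 16 + 49
= 101


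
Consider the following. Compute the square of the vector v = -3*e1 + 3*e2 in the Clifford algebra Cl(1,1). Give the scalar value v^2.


v^2 = sum of c_i^2 * e_i^2
Positive signature terms (e_i^2 = +1): (-3)^2 = 9
Negative signature terms (e_j^2 = -1): 3^2 = 9
v^2 = 9 - 9 = 0


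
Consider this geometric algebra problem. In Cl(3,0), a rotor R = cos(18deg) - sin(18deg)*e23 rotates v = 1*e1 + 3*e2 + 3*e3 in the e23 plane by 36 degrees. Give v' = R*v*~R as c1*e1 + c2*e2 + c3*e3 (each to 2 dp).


Rotor R = cos(18deg) - sin(18deg)*e23
Rotation angle theta = 2 * 18 = 36 degrees in the e23 plane (e2 -> e3).
The component perpendicular to the plane (e1) is invariant: v'_1 = v1 = 1.00
cos(36deg) = 0.8090, sin(36deg) = 0.5878
v'_2 = v2*cos(theta) - v3*sin(theta) = 3*0.8090 - 3*0.5878 = 0.66
v'_3 = v2*sin(theta) + v3*cos(theta) = 3*0.5878 + 3*0.8090 = 4.19
v' = 1.00*e1 + 0.66*e2 + 4.19*e3


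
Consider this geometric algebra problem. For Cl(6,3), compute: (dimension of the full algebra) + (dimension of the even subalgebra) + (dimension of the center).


n = 6 + 3 = 9
Total dim = 2^9 = 512
Even subalgebra dim = 2^8 = 256
n is odd, so center dim = 2
Sum = 512 + 256 + 2 = 770


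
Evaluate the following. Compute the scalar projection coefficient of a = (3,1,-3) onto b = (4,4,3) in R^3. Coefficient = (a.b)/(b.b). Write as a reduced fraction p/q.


Projection coefficient = (a . b) / (b . b)
a . b = 3*4 + 1*4 + (-3)*3
= 12 + 4 + (-9) = 7
b . b = 4^2 + 4^2 + 3^2
= 16 + 16 + 9 = 41
Coefficient = 7/41
In lowest terms: 7/41


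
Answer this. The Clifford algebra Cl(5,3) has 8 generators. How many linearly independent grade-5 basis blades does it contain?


Number of grade-k basis blades in Cl(p,q) with n = p + q is C(n, k).
n = 5 + 3 = 8
C(8, 5) = 8! / (5! * 3!)
= 40320 / (120 * 6)
= 56


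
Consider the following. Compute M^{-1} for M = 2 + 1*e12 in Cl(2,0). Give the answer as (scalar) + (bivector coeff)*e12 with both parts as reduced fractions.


M = 2 + 1*e12, where e12^2 = -1.
Since M commutes with its reverse ~M = a - b*e12, M * ~M = a^2 - b^2*e12^2 = a^2 + b^2.
So M^{-1} = ~M / (a^2 + b^2) = (a - b*e12)/(a^2 + b^2).
a^2 + b^2 = 4 + 1 = 5
Scalar part = 2/5 = 2/5
Bivector coeff = -1/5 = -1/5
M^{-1} = 2/5 - 1/5*e12


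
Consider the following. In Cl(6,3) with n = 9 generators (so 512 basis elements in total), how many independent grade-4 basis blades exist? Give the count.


Number of grade-k basis blades in Cl(p,q) with n = p + q is C(n, k).
n = 6 + 3 = 9
C(9, 4) = 9! / (4! * 5!)
= 362880 / (24 * 120)
= 126


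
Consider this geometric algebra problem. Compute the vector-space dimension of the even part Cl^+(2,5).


Even subalgebra dimension = 2^(n-1)
n = 2 + 5 = 7
2^(7 - 1) = 2^6 = 64
Verification: sum of C(7,k) for even k = 1 + 21 + 35 + 7 = 64
Result = 64


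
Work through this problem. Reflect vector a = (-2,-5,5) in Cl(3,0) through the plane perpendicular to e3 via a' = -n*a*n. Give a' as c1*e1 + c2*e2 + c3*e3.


Reflection formula: a' = -n*a*n, with n = e3 (unit vector, n^2 = 1).
For reflection through hyperplane perp to e3:
The component along e3 flips sign, others stay.
a = (-2, -5, 5)
a' = (-2, -5, -5)
a' = -2*e1 - 5*e2 - 5*e3


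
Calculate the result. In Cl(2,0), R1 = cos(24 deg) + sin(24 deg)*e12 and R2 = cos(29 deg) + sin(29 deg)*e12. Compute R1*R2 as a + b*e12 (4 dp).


Same-plane rotors commute and their half-angles add:
R1*R2 = cos(a1 + a2) + sin(a1 + a2)*e12.
a1 + a2 = 24 + 29 = 53 deg
cos(53 deg) = 0.6018
sin(53 deg) = 0.7986
R1*R2 = 0.6018 + 0.7986*e12


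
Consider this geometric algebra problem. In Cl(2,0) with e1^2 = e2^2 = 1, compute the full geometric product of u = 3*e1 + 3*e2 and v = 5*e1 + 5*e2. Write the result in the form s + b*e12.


Expand: (3*e1 + 3*e2)(5*e1 + 5*e2)
= 3*5*e1e1 + 3*5*e1e2 + 3*5*e2e1 + 3*5*e2e2
Using e1^2 = e2^2 = 1, e2e1 = -e1e2:
Scalar part s = 3*5 + 3*5 = 15 + 15 = 30
Bivector part b = 3*5 - 3*5 = 15 - 15 = 0
uv = 30 + 0*e12


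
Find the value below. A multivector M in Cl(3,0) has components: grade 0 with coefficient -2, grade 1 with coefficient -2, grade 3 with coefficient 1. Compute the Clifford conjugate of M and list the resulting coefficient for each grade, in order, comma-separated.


Clifford conjugate sign for grade k: (-1)^(k(k+1)/2)
Grade 0: (-1)^(0*1/2) = (-1)^0 = 1, coeff -2 -> -2
Grade 1: (-1)^(1*2/2) = (-1)^1 = -1, coeff -2 -> 2
Grade 3: (-1)^(3*4/2) = (-1)^6 = 1, coeff 1 -> 1
Conjugated coefficients: -2, 2, 1


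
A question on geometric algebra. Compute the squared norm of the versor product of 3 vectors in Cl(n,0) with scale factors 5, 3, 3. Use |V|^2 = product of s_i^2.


Each vector v_i has |v_i|^2 = s_i^2
Squared scales: 5^2 = 25, 3^2 = 9, 3^2 = 9
|V|^2 = 25 * 9 * 9
= 2025


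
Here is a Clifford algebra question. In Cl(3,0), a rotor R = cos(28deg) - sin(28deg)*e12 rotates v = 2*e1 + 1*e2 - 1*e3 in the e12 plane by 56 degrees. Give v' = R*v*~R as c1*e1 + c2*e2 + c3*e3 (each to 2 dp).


Rotor R = cos(28deg) - sin(28deg)*e12
Rotation angle theta = 2 * 28 = 56 degrees in the e12 plane (e1 -> e2).
The component perpendicular to the plane (e3) is invariant: v'_3 = v3 = -1.00
cos(56deg) = 0.5592, sin(56deg) = 0.8290
v'_1 = v1*cos(theta) - v2*sin(theta) = 2*0.5592 - 1*0.8290 = 0.29
v'_2 = v1*sin(theta) + v2*cos(theta) = 2*0.8290 + 1*0.5592 = 2.22
v' = 0.29*e1 + 2.22*e2 - 1.00*e3


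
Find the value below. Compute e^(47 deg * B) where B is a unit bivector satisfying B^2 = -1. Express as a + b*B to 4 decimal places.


For a unit bivector B with B^2 = -1, the exponential series gives
e^(theta*B) = cos(theta) + sin(theta)*B (the GA analogue of Euler's formula).
theta = 47 degrees = 0.820305 rad
cos(47 deg) = 0.6820
sin(47 deg) = 0.7314
exp(theta*B) = 0.6820 + 0.7314*B


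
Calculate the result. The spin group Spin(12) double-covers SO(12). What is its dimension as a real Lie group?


Spin(n) double-covers SO(n); both have Lie algebra so(n) of dimension n(n-1)/2.
n = 12
n(n-1) = 12 * 11 = 132
dim Spin(12) = 132/2 = 66


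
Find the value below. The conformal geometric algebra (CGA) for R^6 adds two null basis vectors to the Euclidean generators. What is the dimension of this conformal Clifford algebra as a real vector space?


The conformal model of R^6 uses Cl(7,1): the 6 Euclidean generators plus two extra orthogonal generators e+ (e+^2 = +1) and e- (e-^2 = -1), from which the null vectors e0, einf are built.
Number of generators m = 6 + 2 = 8.
dim Cl(p,q) = 2^m = 2^8 = 256


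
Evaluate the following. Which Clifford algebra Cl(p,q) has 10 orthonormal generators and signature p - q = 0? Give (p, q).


We need p + q = 10 and p - q = 0.
Adding: 2p = 10 + 0 = 10, so p = 5.
Then q = 10 - 5 = 5.
(p, q) = (5, 5)


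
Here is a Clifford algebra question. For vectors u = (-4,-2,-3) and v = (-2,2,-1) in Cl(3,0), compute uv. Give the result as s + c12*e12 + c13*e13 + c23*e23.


In Cl(3,0): e_i^2 = 1, e_ie_j = -e_je_i for i != j.
Scalar part = u . v = (-4)*(-2) + (-2)*2 + (-3)*(-1)
= 8 + (-4) + 3 = 7
e12 coeff = (-4)*2 - (-2)*(-2) = -8 - 4 = -12
e13 coeff = (-4)*(-1) - (-3)*(-2) = 4 - 6 = -2
e23 coeff = (-2)*(-1) - (-3)*2 = 2 - (-6) = 8
uv = 7 - 12*e12 - 2*e13 + 8*e23


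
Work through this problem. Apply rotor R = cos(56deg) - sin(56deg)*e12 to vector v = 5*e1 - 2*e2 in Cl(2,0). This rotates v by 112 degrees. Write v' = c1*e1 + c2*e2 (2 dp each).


Rotor R = cos(56deg) - sin(56deg)*e12
Rotation angle theta = 2 * 56 = 112 degrees
v' = R*v*~R rotates v by theta.
cos(112deg) = -0.3746, sin(112deg) = 0.9272
v'_1 = 5*cos(112deg) - (-2)*sin(112deg)
= 5*(-0.3746) - (-2)*0.9272
= -0.02
v'_2 = 5*sin(112deg) + (-2)*cos(112deg)
= 5*0.9272 + (-2)*(-0.3746)
= 5.39
v' = -0.02*e1 + 5.39*e2


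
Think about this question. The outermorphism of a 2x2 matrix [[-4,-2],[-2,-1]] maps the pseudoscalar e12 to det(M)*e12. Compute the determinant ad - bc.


The outermorphism of a linear map f sends e1^e2 to f(e1)^f(e2).
f(e1) = -4*e1 - 2*e2
f(e2) = -2*e1 - 1*e2
f(e1) ^ f(e2) = (-4*e1 - 2*e2) ^ (-2*e1 - 1*e2)
= (-4)*(-1)*e12 + (-2)*(-2)*e21
= (4 - 4)*e12
= 0*e12
Coefficient = 0


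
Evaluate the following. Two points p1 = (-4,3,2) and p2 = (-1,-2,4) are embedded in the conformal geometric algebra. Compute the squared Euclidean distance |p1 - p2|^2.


p1 - p2 = (-3, 5, -2)
|p1 - p2|^2 = (-3)^2 + 5^2 + (-2)^2
= 9 + 25 + 4
= 38


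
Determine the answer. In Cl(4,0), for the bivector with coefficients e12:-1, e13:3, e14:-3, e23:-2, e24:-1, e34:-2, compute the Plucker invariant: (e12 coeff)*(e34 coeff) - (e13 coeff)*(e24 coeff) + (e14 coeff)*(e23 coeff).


Plucker relation: af - be + cd
a*f = (-1)*(-2) = 2
b*e = 3*(-1) = -3
c*d = (-3)*(-2) = 6
af - be + cd = 2 - (-3) + 6
= 11


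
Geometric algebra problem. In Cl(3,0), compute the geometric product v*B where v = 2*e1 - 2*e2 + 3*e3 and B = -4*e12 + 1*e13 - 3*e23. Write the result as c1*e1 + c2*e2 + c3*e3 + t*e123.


vB has grade-1 (vector) and grade-3 (trivector) parts: vB = (v _| B) + (v ^ B).
Vector part <vB>_1:
  e1: -v2*b12 - v3*b13 = -(-2)*(-4) - (3)*(1) = -11
  e2: v1*b12 - v3*b23 = (2)*(-4) - (3)*(-3) = 1
  e3: v1*b13 + v2*b23 = (2)*(1) + (-2)*(-3) = 8
Trivector part <vB>_3:
  e123: v1*b23 - v2*b13 + v3*b12 = (2)*(-3) - (-2)*(1) + (3)*(-4) = -16
vB = -11*e1 + 1*e2 + 8*e3 - 16*e123


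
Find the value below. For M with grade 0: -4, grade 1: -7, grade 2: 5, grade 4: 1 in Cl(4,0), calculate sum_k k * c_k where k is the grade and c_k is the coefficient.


Grade-weighted sum = sum of grade_k * coefficient_k
0*(-4) = 0
1*(-7) = -7
2*5 = 10
4*1 = 4
Total = 0 + (-7) + 10 + 4 = 7


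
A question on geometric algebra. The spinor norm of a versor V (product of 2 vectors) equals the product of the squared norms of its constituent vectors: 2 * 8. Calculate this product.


Spinor norm N(V) = |v1|^2 * |v2|^2 * ... * |v2|^2
= 2 * 8
Running product: 2, 16
N(V) = 16


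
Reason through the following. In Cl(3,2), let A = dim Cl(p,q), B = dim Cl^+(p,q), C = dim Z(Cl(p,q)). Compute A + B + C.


n = 3 + 2 = 5
Total dim = 2^5 = 32
Even subalgebra dim = 2^4 = 16
n is odd, so center dim = 2
Sum = 32 + 16 + 2 = 50


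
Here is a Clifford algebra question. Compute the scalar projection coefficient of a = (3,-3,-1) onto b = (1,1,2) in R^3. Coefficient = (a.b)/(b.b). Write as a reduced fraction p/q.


Projection coefficient = (a . b) / (b . b)
a . b = 3*1 + (-3)*1 + (-1)*2
= 3 + (-3) + (-2) = -2
b . b = 1^2 + 1^2 + 2^2
= 1 + 1 + 4 = 6
Coefficient = -2/6
In lowest terms: -1/3


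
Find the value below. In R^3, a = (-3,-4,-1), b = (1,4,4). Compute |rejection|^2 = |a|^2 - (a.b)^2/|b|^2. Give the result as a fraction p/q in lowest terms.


|a|^2 = (-3)^2 + (-4)^2 + (-1)^2 = 26
|b|^2 = 1^2 + 4^2 + 4^2 = 33
a . b = (-3)*1 + (-4)*4 + (-1)*4 = -23
(a.b)^2 = (-23)^2 = 529
|rej|^2 = 26 - 529/33
= (858 - 529)/33
= 329/33
In lowest terms: 329/33
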